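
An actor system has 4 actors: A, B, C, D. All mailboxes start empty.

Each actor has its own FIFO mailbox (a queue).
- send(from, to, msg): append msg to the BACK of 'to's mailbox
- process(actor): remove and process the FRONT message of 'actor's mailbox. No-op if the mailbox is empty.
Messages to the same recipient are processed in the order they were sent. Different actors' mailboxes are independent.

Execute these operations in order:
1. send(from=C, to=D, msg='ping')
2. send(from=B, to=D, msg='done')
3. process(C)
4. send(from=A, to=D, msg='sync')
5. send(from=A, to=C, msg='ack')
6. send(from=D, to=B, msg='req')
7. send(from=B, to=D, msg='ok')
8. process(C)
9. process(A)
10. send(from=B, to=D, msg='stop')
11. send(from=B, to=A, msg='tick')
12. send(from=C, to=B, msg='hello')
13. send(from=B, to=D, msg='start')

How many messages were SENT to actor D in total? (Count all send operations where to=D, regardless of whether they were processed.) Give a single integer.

After 1 (send(from=C, to=D, msg='ping')): A:[] B:[] C:[] D:[ping]
After 2 (send(from=B, to=D, msg='done')): A:[] B:[] C:[] D:[ping,done]
After 3 (process(C)): A:[] B:[] C:[] D:[ping,done]
After 4 (send(from=A, to=D, msg='sync')): A:[] B:[] C:[] D:[ping,done,sync]
After 5 (send(from=A, to=C, msg='ack')): A:[] B:[] C:[ack] D:[ping,done,sync]
After 6 (send(from=D, to=B, msg='req')): A:[] B:[req] C:[ack] D:[ping,done,sync]
After 7 (send(from=B, to=D, msg='ok')): A:[] B:[req] C:[ack] D:[ping,done,sync,ok]
After 8 (process(C)): A:[] B:[req] C:[] D:[ping,done,sync,ok]
After 9 (process(A)): A:[] B:[req] C:[] D:[ping,done,sync,ok]
After 10 (send(from=B, to=D, msg='stop')): A:[] B:[req] C:[] D:[ping,done,sync,ok,stop]
After 11 (send(from=B, to=A, msg='tick')): A:[tick] B:[req] C:[] D:[ping,done,sync,ok,stop]
After 12 (send(from=C, to=B, msg='hello')): A:[tick] B:[req,hello] C:[] D:[ping,done,sync,ok,stop]
After 13 (send(from=B, to=D, msg='start')): A:[tick] B:[req,hello] C:[] D:[ping,done,sync,ok,stop,start]

Answer: 6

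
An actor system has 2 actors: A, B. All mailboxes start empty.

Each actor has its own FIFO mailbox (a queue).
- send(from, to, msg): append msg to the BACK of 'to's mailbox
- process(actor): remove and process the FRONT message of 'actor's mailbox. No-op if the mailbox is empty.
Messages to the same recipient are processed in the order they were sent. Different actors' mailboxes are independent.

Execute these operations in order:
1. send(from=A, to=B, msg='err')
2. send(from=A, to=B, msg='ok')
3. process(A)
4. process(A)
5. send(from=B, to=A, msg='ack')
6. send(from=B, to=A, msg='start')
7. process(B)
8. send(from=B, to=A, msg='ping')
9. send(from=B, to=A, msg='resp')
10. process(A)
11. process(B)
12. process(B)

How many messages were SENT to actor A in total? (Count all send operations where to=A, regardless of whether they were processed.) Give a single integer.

Answer: 4

Derivation:
After 1 (send(from=A, to=B, msg='err')): A:[] B:[err]
After 2 (send(from=A, to=B, msg='ok')): A:[] B:[err,ok]
After 3 (process(A)): A:[] B:[err,ok]
After 4 (process(A)): A:[] B:[err,ok]
After 5 (send(from=B, to=A, msg='ack')): A:[ack] B:[err,ok]
After 6 (send(from=B, to=A, msg='start')): A:[ack,start] B:[err,ok]
After 7 (process(B)): A:[ack,start] B:[ok]
After 8 (send(from=B, to=A, msg='ping')): A:[ack,start,ping] B:[ok]
After 9 (send(from=B, to=A, msg='resp')): A:[ack,start,ping,resp] B:[ok]
After 10 (process(A)): A:[start,ping,resp] B:[ok]
After 11 (process(B)): A:[start,ping,resp] B:[]
After 12 (process(B)): A:[start,ping,resp] B:[]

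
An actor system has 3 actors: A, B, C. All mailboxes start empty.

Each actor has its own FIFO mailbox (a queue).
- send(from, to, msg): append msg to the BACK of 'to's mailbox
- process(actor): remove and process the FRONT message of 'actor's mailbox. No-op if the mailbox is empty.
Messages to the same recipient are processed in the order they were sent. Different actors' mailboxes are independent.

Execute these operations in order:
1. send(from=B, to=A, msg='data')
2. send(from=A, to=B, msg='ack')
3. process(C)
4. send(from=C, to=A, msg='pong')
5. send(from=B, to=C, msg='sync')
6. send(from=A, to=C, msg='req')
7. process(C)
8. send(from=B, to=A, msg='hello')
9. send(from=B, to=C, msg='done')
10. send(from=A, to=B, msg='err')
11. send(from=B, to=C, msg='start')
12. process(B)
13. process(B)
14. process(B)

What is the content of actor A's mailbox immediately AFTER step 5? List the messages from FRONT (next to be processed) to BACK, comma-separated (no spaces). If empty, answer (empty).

After 1 (send(from=B, to=A, msg='data')): A:[data] B:[] C:[]
After 2 (send(from=A, to=B, msg='ack')): A:[data] B:[ack] C:[]
After 3 (process(C)): A:[data] B:[ack] C:[]
After 4 (send(from=C, to=A, msg='pong')): A:[data,pong] B:[ack] C:[]
After 5 (send(from=B, to=C, msg='sync')): A:[data,pong] B:[ack] C:[sync]

data,pong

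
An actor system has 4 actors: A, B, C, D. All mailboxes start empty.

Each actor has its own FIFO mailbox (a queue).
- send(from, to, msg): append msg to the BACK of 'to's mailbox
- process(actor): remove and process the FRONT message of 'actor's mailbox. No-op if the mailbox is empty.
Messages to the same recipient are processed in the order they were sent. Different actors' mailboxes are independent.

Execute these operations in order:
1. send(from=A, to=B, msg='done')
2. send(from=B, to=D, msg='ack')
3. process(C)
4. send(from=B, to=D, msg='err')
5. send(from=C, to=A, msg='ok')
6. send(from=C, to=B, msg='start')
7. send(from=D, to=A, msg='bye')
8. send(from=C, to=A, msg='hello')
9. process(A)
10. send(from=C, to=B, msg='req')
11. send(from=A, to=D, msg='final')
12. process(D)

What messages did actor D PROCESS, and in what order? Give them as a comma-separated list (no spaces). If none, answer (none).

After 1 (send(from=A, to=B, msg='done')): A:[] B:[done] C:[] D:[]
After 2 (send(from=B, to=D, msg='ack')): A:[] B:[done] C:[] D:[ack]
After 3 (process(C)): A:[] B:[done] C:[] D:[ack]
After 4 (send(from=B, to=D, msg='err')): A:[] B:[done] C:[] D:[ack,err]
After 5 (send(from=C, to=A, msg='ok')): A:[ok] B:[done] C:[] D:[ack,err]
After 6 (send(from=C, to=B, msg='start')): A:[ok] B:[done,start] C:[] D:[ack,err]
After 7 (send(from=D, to=A, msg='bye')): A:[ok,bye] B:[done,start] C:[] D:[ack,err]
After 8 (send(from=C, to=A, msg='hello')): A:[ok,bye,hello] B:[done,start] C:[] D:[ack,err]
After 9 (process(A)): A:[bye,hello] B:[done,start] C:[] D:[ack,err]
After 10 (send(from=C, to=B, msg='req')): A:[bye,hello] B:[done,start,req] C:[] D:[ack,err]
After 11 (send(from=A, to=D, msg='final')): A:[bye,hello] B:[done,start,req] C:[] D:[ack,err,final]
After 12 (process(D)): A:[bye,hello] B:[done,start,req] C:[] D:[err,final]

Answer: ack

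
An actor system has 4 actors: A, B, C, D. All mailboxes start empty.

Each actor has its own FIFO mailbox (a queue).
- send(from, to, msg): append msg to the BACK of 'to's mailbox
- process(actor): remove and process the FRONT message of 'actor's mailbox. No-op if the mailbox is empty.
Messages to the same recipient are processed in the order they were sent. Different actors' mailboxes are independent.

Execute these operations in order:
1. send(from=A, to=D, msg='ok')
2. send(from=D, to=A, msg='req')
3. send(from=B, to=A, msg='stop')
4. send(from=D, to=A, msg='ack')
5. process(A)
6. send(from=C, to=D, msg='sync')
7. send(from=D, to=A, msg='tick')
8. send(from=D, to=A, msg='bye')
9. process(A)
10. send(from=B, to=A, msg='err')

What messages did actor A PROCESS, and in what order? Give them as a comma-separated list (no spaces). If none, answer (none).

After 1 (send(from=A, to=D, msg='ok')): A:[] B:[] C:[] D:[ok]
After 2 (send(from=D, to=A, msg='req')): A:[req] B:[] C:[] D:[ok]
After 3 (send(from=B, to=A, msg='stop')): A:[req,stop] B:[] C:[] D:[ok]
After 4 (send(from=D, to=A, msg='ack')): A:[req,stop,ack] B:[] C:[] D:[ok]
After 5 (process(A)): A:[stop,ack] B:[] C:[] D:[ok]
After 6 (send(from=C, to=D, msg='sync')): A:[stop,ack] B:[] C:[] D:[ok,sync]
After 7 (send(from=D, to=A, msg='tick')): A:[stop,ack,tick] B:[] C:[] D:[ok,sync]
After 8 (send(from=D, to=A, msg='bye')): A:[stop,ack,tick,bye] B:[] C:[] D:[ok,sync]
After 9 (process(A)): A:[ack,tick,bye] B:[] C:[] D:[ok,sync]
After 10 (send(from=B, to=A, msg='err')): A:[ack,tick,bye,err] B:[] C:[] D:[ok,sync]

Answer: req,stop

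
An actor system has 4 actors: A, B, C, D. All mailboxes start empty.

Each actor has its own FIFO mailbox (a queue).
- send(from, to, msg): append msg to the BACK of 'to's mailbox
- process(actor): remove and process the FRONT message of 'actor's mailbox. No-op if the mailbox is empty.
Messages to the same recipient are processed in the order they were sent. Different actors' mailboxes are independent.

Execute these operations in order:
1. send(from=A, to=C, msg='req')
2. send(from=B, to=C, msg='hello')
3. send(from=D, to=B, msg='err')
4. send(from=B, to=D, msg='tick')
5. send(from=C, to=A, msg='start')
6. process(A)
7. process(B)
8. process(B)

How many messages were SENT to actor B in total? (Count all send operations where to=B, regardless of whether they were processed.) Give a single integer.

Answer: 1

Derivation:
After 1 (send(from=A, to=C, msg='req')): A:[] B:[] C:[req] D:[]
After 2 (send(from=B, to=C, msg='hello')): A:[] B:[] C:[req,hello] D:[]
After 3 (send(from=D, to=B, msg='err')): A:[] B:[err] C:[req,hello] D:[]
After 4 (send(from=B, to=D, msg='tick')): A:[] B:[err] C:[req,hello] D:[tick]
After 5 (send(from=C, to=A, msg='start')): A:[start] B:[err] C:[req,hello] D:[tick]
After 6 (process(A)): A:[] B:[err] C:[req,hello] D:[tick]
After 7 (process(B)): A:[] B:[] C:[req,hello] D:[tick]
After 8 (process(B)): A:[] B:[] C:[req,hello] D:[tick]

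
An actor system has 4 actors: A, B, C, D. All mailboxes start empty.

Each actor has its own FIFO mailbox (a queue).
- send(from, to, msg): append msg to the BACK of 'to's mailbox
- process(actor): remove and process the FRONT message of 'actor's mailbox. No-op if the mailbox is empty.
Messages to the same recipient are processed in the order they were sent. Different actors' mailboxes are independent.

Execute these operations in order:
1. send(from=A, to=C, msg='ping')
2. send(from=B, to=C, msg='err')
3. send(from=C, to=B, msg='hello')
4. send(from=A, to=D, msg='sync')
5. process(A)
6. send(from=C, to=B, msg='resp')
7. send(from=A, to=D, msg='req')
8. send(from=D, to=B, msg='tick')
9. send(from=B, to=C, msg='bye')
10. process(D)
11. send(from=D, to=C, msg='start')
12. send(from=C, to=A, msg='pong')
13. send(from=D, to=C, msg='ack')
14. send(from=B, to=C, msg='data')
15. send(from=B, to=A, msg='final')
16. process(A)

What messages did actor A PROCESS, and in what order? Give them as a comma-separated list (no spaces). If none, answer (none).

After 1 (send(from=A, to=C, msg='ping')): A:[] B:[] C:[ping] D:[]
After 2 (send(from=B, to=C, msg='err')): A:[] B:[] C:[ping,err] D:[]
After 3 (send(from=C, to=B, msg='hello')): A:[] B:[hello] C:[ping,err] D:[]
After 4 (send(from=A, to=D, msg='sync')): A:[] B:[hello] C:[ping,err] D:[sync]
After 5 (process(A)): A:[] B:[hello] C:[ping,err] D:[sync]
After 6 (send(from=C, to=B, msg='resp')): A:[] B:[hello,resp] C:[ping,err] D:[sync]
After 7 (send(from=A, to=D, msg='req')): A:[] B:[hello,resp] C:[ping,err] D:[sync,req]
After 8 (send(from=D, to=B, msg='tick')): A:[] B:[hello,resp,tick] C:[ping,err] D:[sync,req]
After 9 (send(from=B, to=C, msg='bye')): A:[] B:[hello,resp,tick] C:[ping,err,bye] D:[sync,req]
After 10 (process(D)): A:[] B:[hello,resp,tick] C:[ping,err,bye] D:[req]
After 11 (send(from=D, to=C, msg='start')): A:[] B:[hello,resp,tick] C:[ping,err,bye,start] D:[req]
After 12 (send(from=C, to=A, msg='pong')): A:[pong] B:[hello,resp,tick] C:[ping,err,bye,start] D:[req]
After 13 (send(from=D, to=C, msg='ack')): A:[pong] B:[hello,resp,tick] C:[ping,err,bye,start,ack] D:[req]
After 14 (send(from=B, to=C, msg='data')): A:[pong] B:[hello,resp,tick] C:[ping,err,bye,start,ack,data] D:[req]
After 15 (send(from=B, to=A, msg='final')): A:[pong,final] B:[hello,resp,tick] C:[ping,err,bye,start,ack,data] D:[req]
After 16 (process(A)): A:[final] B:[hello,resp,tick] C:[ping,err,bye,start,ack,data] D:[req]

Answer: pong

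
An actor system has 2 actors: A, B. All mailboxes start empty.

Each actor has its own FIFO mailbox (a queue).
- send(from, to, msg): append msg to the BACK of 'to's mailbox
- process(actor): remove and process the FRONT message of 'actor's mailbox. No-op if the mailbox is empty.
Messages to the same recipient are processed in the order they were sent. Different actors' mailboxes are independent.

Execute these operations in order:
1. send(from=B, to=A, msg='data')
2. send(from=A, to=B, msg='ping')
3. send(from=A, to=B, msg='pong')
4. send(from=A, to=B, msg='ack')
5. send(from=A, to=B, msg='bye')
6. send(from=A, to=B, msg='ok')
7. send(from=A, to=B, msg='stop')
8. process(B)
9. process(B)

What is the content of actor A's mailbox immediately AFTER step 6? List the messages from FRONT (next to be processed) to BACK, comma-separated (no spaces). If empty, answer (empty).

After 1 (send(from=B, to=A, msg='data')): A:[data] B:[]
After 2 (send(from=A, to=B, msg='ping')): A:[data] B:[ping]
After 3 (send(from=A, to=B, msg='pong')): A:[data] B:[ping,pong]
After 4 (send(from=A, to=B, msg='ack')): A:[data] B:[ping,pong,ack]
After 5 (send(from=A, to=B, msg='bye')): A:[data] B:[ping,pong,ack,bye]
After 6 (send(from=A, to=B, msg='ok')): A:[data] B:[ping,pong,ack,bye,ok]

data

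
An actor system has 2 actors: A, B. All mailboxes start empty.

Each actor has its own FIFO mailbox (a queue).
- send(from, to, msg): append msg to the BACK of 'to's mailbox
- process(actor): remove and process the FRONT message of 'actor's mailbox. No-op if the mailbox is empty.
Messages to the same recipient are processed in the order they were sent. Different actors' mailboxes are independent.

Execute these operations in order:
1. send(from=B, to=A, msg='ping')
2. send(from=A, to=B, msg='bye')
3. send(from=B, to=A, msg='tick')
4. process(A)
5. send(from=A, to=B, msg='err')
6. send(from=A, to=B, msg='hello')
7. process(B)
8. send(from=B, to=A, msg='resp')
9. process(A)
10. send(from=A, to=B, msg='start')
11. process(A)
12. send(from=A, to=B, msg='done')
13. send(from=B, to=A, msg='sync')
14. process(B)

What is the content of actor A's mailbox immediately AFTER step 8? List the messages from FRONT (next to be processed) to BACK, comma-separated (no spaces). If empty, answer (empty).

After 1 (send(from=B, to=A, msg='ping')): A:[ping] B:[]
After 2 (send(from=A, to=B, msg='bye')): A:[ping] B:[bye]
After 3 (send(from=B, to=A, msg='tick')): A:[ping,tick] B:[bye]
After 4 (process(A)): A:[tick] B:[bye]
After 5 (send(from=A, to=B, msg='err')): A:[tick] B:[bye,err]
After 6 (send(from=A, to=B, msg='hello')): A:[tick] B:[bye,err,hello]
After 7 (process(B)): A:[tick] B:[err,hello]
After 8 (send(from=B, to=A, msg='resp')): A:[tick,resp] B:[err,hello]

tick,resp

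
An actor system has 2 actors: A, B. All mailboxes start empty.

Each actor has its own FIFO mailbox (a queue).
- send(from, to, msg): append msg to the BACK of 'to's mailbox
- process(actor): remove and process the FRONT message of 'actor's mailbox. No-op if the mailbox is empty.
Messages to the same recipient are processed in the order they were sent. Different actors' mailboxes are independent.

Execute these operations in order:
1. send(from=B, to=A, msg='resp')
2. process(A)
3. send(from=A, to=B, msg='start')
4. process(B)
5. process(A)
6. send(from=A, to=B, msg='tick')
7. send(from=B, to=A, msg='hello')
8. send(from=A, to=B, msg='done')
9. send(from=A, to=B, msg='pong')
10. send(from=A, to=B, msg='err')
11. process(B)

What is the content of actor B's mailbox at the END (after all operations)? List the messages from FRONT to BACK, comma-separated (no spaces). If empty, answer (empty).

Answer: done,pong,err

Derivation:
After 1 (send(from=B, to=A, msg='resp')): A:[resp] B:[]
After 2 (process(A)): A:[] B:[]
After 3 (send(from=A, to=B, msg='start')): A:[] B:[start]
After 4 (process(B)): A:[] B:[]
After 5 (process(A)): A:[] B:[]
After 6 (send(from=A, to=B, msg='tick')): A:[] B:[tick]
After 7 (send(from=B, to=A, msg='hello')): A:[hello] B:[tick]
After 8 (send(from=A, to=B, msg='done')): A:[hello] B:[tick,done]
After 9 (send(from=A, to=B, msg='pong')): A:[hello] B:[tick,done,pong]
After 10 (send(from=A, to=B, msg='err')): A:[hello] B:[tick,done,pong,err]
After 11 (process(B)): A:[hello] B:[done,pong,err]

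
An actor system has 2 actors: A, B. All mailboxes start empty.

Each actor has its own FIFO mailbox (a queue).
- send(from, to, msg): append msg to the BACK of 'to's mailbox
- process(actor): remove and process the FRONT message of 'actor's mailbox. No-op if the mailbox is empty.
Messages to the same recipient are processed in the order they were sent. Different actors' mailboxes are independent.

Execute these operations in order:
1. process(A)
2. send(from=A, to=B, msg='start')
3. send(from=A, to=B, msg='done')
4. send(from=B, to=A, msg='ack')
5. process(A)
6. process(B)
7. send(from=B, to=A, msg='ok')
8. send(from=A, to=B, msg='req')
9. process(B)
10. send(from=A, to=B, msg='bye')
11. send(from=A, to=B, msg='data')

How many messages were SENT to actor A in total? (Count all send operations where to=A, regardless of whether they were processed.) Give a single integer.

Answer: 2

Derivation:
After 1 (process(A)): A:[] B:[]
After 2 (send(from=A, to=B, msg='start')): A:[] B:[start]
After 3 (send(from=A, to=B, msg='done')): A:[] B:[start,done]
After 4 (send(from=B, to=A, msg='ack')): A:[ack] B:[start,done]
After 5 (process(A)): A:[] B:[start,done]
After 6 (process(B)): A:[] B:[done]
After 7 (send(from=B, to=A, msg='ok')): A:[ok] B:[done]
After 8 (send(from=A, to=B, msg='req')): A:[ok] B:[done,req]
After 9 (process(B)): A:[ok] B:[req]
After 10 (send(from=A, to=B, msg='bye')): A:[ok] B:[req,bye]
After 11 (send(from=A, to=B, msg='data')): A:[ok] B:[req,bye,data]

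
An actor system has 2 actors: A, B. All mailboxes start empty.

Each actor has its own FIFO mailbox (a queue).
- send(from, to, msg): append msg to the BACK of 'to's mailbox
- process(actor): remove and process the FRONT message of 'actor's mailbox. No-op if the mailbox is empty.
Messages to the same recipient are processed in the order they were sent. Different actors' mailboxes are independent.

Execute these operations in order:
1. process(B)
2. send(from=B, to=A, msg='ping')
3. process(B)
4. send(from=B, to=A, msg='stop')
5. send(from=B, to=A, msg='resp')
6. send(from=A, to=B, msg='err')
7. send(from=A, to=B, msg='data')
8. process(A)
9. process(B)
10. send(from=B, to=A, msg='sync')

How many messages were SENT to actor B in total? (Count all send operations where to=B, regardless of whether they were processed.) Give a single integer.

After 1 (process(B)): A:[] B:[]
After 2 (send(from=B, to=A, msg='ping')): A:[ping] B:[]
After 3 (process(B)): A:[ping] B:[]
After 4 (send(from=B, to=A, msg='stop')): A:[ping,stop] B:[]
After 5 (send(from=B, to=A, msg='resp')): A:[ping,stop,resp] B:[]
After 6 (send(from=A, to=B, msg='err')): A:[ping,stop,resp] B:[err]
After 7 (send(from=A, to=B, msg='data')): A:[ping,stop,resp] B:[err,data]
After 8 (process(A)): A:[stop,resp] B:[err,data]
After 9 (process(B)): A:[stop,resp] B:[data]
After 10 (send(from=B, to=A, msg='sync')): A:[stop,resp,sync] B:[data]

Answer: 2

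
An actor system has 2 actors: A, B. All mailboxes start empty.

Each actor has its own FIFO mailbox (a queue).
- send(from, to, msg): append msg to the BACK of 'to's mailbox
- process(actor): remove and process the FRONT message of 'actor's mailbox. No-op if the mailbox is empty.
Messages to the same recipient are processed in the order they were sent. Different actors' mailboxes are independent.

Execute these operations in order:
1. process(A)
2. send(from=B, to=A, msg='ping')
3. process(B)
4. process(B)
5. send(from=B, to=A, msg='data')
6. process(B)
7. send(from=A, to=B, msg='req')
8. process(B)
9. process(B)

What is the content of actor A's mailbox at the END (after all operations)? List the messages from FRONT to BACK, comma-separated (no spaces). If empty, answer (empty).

After 1 (process(A)): A:[] B:[]
After 2 (send(from=B, to=A, msg='ping')): A:[ping] B:[]
After 3 (process(B)): A:[ping] B:[]
After 4 (process(B)): A:[ping] B:[]
After 5 (send(from=B, to=A, msg='data')): A:[ping,data] B:[]
After 6 (process(B)): A:[ping,data] B:[]
After 7 (send(from=A, to=B, msg='req')): A:[ping,data] B:[req]
After 8 (process(B)): A:[ping,data] B:[]
After 9 (process(B)): A:[ping,data] B:[]

Answer: ping,data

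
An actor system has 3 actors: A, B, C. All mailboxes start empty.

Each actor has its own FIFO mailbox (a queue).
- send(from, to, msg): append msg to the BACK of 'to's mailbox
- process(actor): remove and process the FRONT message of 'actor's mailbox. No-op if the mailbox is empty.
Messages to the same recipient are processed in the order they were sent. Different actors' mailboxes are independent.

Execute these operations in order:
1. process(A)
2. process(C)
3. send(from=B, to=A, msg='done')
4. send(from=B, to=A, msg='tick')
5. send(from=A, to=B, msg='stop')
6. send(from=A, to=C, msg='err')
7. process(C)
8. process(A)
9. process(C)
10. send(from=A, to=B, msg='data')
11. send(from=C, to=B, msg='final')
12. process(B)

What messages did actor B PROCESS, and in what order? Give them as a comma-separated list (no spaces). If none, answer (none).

After 1 (process(A)): A:[] B:[] C:[]
After 2 (process(C)): A:[] B:[] C:[]
After 3 (send(from=B, to=A, msg='done')): A:[done] B:[] C:[]
After 4 (send(from=B, to=A, msg='tick')): A:[done,tick] B:[] C:[]
After 5 (send(from=A, to=B, msg='stop')): A:[done,tick] B:[stop] C:[]
After 6 (send(from=A, to=C, msg='err')): A:[done,tick] B:[stop] C:[err]
After 7 (process(C)): A:[done,tick] B:[stop] C:[]
After 8 (process(A)): A:[tick] B:[stop] C:[]
After 9 (process(C)): A:[tick] B:[stop] C:[]
After 10 (send(from=A, to=B, msg='data')): A:[tick] B:[stop,data] C:[]
After 11 (send(from=C, to=B, msg='final')): A:[tick] B:[stop,data,final] C:[]
After 12 (process(B)): A:[tick] B:[data,final] C:[]

Answer: stop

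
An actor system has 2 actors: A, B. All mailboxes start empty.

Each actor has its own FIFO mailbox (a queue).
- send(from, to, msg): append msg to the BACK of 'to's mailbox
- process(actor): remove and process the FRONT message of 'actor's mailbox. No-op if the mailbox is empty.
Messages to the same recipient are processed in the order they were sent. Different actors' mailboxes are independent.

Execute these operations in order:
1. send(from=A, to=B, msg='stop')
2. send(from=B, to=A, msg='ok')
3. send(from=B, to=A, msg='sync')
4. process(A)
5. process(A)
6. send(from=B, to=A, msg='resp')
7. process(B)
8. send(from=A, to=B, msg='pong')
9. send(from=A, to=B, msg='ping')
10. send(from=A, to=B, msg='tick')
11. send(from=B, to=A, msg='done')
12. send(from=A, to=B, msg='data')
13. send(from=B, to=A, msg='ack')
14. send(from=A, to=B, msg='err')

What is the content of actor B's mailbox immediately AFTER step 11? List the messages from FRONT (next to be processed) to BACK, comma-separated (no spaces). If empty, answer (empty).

After 1 (send(from=A, to=B, msg='stop')): A:[] B:[stop]
After 2 (send(from=B, to=A, msg='ok')): A:[ok] B:[stop]
After 3 (send(from=B, to=A, msg='sync')): A:[ok,sync] B:[stop]
After 4 (process(A)): A:[sync] B:[stop]
After 5 (process(A)): A:[] B:[stop]
After 6 (send(from=B, to=A, msg='resp')): A:[resp] B:[stop]
After 7 (process(B)): A:[resp] B:[]
After 8 (send(from=A, to=B, msg='pong')): A:[resp] B:[pong]
After 9 (send(from=A, to=B, msg='ping')): A:[resp] B:[pong,ping]
After 10 (send(from=A, to=B, msg='tick')): A:[resp] B:[pong,ping,tick]
After 11 (send(from=B, to=A, msg='done')): A:[resp,done] B:[pong,ping,tick]

pong,ping,tick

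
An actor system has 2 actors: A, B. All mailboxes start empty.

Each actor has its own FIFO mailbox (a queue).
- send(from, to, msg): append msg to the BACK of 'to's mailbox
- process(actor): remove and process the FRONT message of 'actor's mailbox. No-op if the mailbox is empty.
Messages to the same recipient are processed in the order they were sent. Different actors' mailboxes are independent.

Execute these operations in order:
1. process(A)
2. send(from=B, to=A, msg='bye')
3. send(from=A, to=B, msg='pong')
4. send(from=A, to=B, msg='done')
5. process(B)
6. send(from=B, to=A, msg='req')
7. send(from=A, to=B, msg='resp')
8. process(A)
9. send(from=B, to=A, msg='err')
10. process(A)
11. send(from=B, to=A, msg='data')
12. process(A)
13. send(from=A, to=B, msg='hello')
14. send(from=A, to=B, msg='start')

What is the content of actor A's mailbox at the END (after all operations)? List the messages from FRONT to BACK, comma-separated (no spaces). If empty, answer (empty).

Answer: data

Derivation:
After 1 (process(A)): A:[] B:[]
After 2 (send(from=B, to=A, msg='bye')): A:[bye] B:[]
After 3 (send(from=A, to=B, msg='pong')): A:[bye] B:[pong]
After 4 (send(from=A, to=B, msg='done')): A:[bye] B:[pong,done]
After 5 (process(B)): A:[bye] B:[done]
After 6 (send(from=B, to=A, msg='req')): A:[bye,req] B:[done]
After 7 (send(from=A, to=B, msg='resp')): A:[bye,req] B:[done,resp]
After 8 (process(A)): A:[req] B:[done,resp]
After 9 (send(from=B, to=A, msg='err')): A:[req,err] B:[done,resp]
After 10 (process(A)): A:[err] B:[done,resp]
After 11 (send(from=B, to=A, msg='data')): A:[err,data] B:[done,resp]
After 12 (process(A)): A:[data] B:[done,resp]
After 13 (send(from=A, to=B, msg='hello')): A:[data] B:[done,resp,hello]
After 14 (send(from=A, to=B, msg='start')): A:[data] B:[done,resp,hello,start]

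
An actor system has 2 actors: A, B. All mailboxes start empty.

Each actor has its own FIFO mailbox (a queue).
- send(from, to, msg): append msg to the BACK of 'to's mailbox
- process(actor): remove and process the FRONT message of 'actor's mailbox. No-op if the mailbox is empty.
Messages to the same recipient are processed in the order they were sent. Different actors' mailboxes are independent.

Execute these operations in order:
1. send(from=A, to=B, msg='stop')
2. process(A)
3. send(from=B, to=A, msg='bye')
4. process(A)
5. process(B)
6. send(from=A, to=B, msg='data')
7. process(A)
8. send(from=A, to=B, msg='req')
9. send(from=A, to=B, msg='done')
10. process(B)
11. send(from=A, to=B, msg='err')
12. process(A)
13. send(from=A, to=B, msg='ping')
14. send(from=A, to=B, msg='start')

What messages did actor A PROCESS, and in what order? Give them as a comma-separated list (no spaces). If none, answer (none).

After 1 (send(from=A, to=B, msg='stop')): A:[] B:[stop]
After 2 (process(A)): A:[] B:[stop]
After 3 (send(from=B, to=A, msg='bye')): A:[bye] B:[stop]
After 4 (process(A)): A:[] B:[stop]
After 5 (process(B)): A:[] B:[]
After 6 (send(from=A, to=B, msg='data')): A:[] B:[data]
After 7 (process(A)): A:[] B:[data]
After 8 (send(from=A, to=B, msg='req')): A:[] B:[data,req]
After 9 (send(from=A, to=B, msg='done')): A:[] B:[data,req,done]
After 10 (process(B)): A:[] B:[req,done]
After 11 (send(from=A, to=B, msg='err')): A:[] B:[req,done,err]
After 12 (process(A)): A:[] B:[req,done,err]
After 13 (send(from=A, to=B, msg='ping')): A:[] B:[req,done,err,ping]
After 14 (send(from=A, to=B, msg='start')): A:[] B:[req,done,err,ping,start]

Answer: bye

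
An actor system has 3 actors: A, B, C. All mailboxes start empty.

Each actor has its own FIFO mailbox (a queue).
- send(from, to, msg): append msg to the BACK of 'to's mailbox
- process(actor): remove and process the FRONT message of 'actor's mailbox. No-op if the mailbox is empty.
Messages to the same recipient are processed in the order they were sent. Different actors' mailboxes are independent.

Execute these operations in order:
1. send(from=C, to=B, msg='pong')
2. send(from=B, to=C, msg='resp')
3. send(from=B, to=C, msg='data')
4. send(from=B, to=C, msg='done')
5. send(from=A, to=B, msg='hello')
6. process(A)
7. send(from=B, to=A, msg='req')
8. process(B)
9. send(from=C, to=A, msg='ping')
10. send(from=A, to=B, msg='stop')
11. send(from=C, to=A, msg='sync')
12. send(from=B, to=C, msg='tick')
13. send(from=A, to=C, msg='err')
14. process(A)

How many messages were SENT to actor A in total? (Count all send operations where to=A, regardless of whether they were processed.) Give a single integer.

Answer: 3

Derivation:
After 1 (send(from=C, to=B, msg='pong')): A:[] B:[pong] C:[]
After 2 (send(from=B, to=C, msg='resp')): A:[] B:[pong] C:[resp]
After 3 (send(from=B, to=C, msg='data')): A:[] B:[pong] C:[resp,data]
After 4 (send(from=B, to=C, msg='done')): A:[] B:[pong] C:[resp,data,done]
After 5 (send(from=A, to=B, msg='hello')): A:[] B:[pong,hello] C:[resp,data,done]
After 6 (process(A)): A:[] B:[pong,hello] C:[resp,data,done]
After 7 (send(from=B, to=A, msg='req')): A:[req] B:[pong,hello] C:[resp,data,done]
After 8 (process(B)): A:[req] B:[hello] C:[resp,data,done]
After 9 (send(from=C, to=A, msg='ping')): A:[req,ping] B:[hello] C:[resp,data,done]
After 10 (send(from=A, to=B, msg='stop')): A:[req,ping] B:[hello,stop] C:[resp,data,done]
After 11 (send(from=C, to=A, msg='sync')): A:[req,ping,sync] B:[hello,stop] C:[resp,data,done]
After 12 (send(from=B, to=C, msg='tick')): A:[req,ping,sync] B:[hello,stop] C:[resp,data,done,tick]
After 13 (send(from=A, to=C, msg='err')): A:[req,ping,sync] B:[hello,stop] C:[resp,data,done,tick,err]
After 14 (process(A)): A:[ping,sync] B:[hello,stop] C:[resp,data,done,tick,err]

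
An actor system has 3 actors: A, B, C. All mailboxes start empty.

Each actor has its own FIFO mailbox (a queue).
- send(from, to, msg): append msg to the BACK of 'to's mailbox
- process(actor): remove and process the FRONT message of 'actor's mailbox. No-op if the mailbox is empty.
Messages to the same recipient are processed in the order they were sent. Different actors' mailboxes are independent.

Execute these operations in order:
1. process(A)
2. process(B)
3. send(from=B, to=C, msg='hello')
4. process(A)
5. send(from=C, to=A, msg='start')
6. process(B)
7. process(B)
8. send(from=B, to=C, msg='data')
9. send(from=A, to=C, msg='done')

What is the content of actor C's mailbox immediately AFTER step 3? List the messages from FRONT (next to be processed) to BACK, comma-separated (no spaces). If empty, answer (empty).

After 1 (process(A)): A:[] B:[] C:[]
After 2 (process(B)): A:[] B:[] C:[]
After 3 (send(from=B, to=C, msg='hello')): A:[] B:[] C:[hello]

hello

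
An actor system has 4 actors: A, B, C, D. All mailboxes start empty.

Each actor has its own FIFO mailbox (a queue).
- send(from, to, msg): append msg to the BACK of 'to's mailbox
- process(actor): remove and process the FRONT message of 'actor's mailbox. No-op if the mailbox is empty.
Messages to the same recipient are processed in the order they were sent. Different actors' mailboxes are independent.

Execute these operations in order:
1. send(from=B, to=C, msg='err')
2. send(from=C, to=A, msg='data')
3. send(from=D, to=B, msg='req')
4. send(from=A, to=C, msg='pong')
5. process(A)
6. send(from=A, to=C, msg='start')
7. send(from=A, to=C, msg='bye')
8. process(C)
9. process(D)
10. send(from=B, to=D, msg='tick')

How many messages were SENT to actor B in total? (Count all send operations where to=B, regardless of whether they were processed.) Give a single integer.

After 1 (send(from=B, to=C, msg='err')): A:[] B:[] C:[err] D:[]
After 2 (send(from=C, to=A, msg='data')): A:[data] B:[] C:[err] D:[]
After 3 (send(from=D, to=B, msg='req')): A:[data] B:[req] C:[err] D:[]
After 4 (send(from=A, to=C, msg='pong')): A:[data] B:[req] C:[err,pong] D:[]
After 5 (process(A)): A:[] B:[req] C:[err,pong] D:[]
After 6 (send(from=A, to=C, msg='start')): A:[] B:[req] C:[err,pong,start] D:[]
After 7 (send(from=A, to=C, msg='bye')): A:[] B:[req] C:[err,pong,start,bye] D:[]
After 8 (process(C)): A:[] B:[req] C:[pong,start,bye] D:[]
After 9 (process(D)): A:[] B:[req] C:[pong,start,bye] D:[]
After 10 (send(from=B, to=D, msg='tick')): A:[] B:[req] C:[pong,start,bye] D:[tick]

Answer: 1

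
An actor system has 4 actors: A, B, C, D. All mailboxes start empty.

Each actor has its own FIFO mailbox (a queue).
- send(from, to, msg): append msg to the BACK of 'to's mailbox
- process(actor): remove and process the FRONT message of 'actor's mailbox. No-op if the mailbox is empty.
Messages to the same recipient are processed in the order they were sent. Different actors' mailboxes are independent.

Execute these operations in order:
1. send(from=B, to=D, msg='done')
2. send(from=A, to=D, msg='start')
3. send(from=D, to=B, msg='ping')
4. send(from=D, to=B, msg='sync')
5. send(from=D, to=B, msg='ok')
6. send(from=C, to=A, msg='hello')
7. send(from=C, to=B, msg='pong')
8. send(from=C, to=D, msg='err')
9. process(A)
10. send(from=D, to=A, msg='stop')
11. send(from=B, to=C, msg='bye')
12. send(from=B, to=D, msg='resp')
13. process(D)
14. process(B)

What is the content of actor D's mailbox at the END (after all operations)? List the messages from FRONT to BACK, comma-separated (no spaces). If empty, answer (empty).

Answer: start,err,resp

Derivation:
After 1 (send(from=B, to=D, msg='done')): A:[] B:[] C:[] D:[done]
After 2 (send(from=A, to=D, msg='start')): A:[] B:[] C:[] D:[done,start]
After 3 (send(from=D, to=B, msg='ping')): A:[] B:[ping] C:[] D:[done,start]
After 4 (send(from=D, to=B, msg='sync')): A:[] B:[ping,sync] C:[] D:[done,start]
After 5 (send(from=D, to=B, msg='ok')): A:[] B:[ping,sync,ok] C:[] D:[done,start]
After 6 (send(from=C, to=A, msg='hello')): A:[hello] B:[ping,sync,ok] C:[] D:[done,start]
After 7 (send(from=C, to=B, msg='pong')): A:[hello] B:[ping,sync,ok,pong] C:[] D:[done,start]
After 8 (send(from=C, to=D, msg='err')): A:[hello] B:[ping,sync,ok,pong] C:[] D:[done,start,err]
After 9 (process(A)): A:[] B:[ping,sync,ok,pong] C:[] D:[done,start,err]
After 10 (send(from=D, to=A, msg='stop')): A:[stop] B:[ping,sync,ok,pong] C:[] D:[done,start,err]
After 11 (send(from=B, to=C, msg='bye')): A:[stop] B:[ping,sync,ok,pong] C:[bye] D:[done,start,err]
After 12 (send(from=B, to=D, msg='resp')): A:[stop] B:[ping,sync,ok,pong] C:[bye] D:[done,start,err,resp]
After 13 (process(D)): A:[stop] B:[ping,sync,ok,pong] C:[bye] D:[start,err,resp]
After 14 (process(B)): A:[stop] B:[sync,ok,pong] C:[bye] D:[start,err,resp]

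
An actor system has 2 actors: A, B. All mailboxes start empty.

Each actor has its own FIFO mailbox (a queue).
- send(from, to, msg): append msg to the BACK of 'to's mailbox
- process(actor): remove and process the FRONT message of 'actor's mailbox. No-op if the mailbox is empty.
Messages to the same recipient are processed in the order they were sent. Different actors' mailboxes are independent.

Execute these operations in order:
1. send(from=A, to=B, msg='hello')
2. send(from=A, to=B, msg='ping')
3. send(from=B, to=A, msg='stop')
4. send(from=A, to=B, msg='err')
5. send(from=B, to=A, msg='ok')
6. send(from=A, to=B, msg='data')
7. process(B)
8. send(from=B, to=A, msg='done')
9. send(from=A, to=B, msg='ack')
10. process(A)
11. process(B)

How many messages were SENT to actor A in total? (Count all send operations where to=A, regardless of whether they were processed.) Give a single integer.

Answer: 3

Derivation:
After 1 (send(from=A, to=B, msg='hello')): A:[] B:[hello]
After 2 (send(from=A, to=B, msg='ping')): A:[] B:[hello,ping]
After 3 (send(from=B, to=A, msg='stop')): A:[stop] B:[hello,ping]
After 4 (send(from=A, to=B, msg='err')): A:[stop] B:[hello,ping,err]
After 5 (send(from=B, to=A, msg='ok')): A:[stop,ok] B:[hello,ping,err]
After 6 (send(from=A, to=B, msg='data')): A:[stop,ok] B:[hello,ping,err,data]
After 7 (process(B)): A:[stop,ok] B:[ping,err,data]
After 8 (send(from=B, to=A, msg='done')): A:[stop,ok,done] B:[ping,err,data]
After 9 (send(from=A, to=B, msg='ack')): A:[stop,ok,done] B:[ping,err,data,ack]
After 10 (process(A)): A:[ok,done] B:[ping,err,data,ack]
After 11 (process(B)): A:[ok,done] B:[err,data,ack]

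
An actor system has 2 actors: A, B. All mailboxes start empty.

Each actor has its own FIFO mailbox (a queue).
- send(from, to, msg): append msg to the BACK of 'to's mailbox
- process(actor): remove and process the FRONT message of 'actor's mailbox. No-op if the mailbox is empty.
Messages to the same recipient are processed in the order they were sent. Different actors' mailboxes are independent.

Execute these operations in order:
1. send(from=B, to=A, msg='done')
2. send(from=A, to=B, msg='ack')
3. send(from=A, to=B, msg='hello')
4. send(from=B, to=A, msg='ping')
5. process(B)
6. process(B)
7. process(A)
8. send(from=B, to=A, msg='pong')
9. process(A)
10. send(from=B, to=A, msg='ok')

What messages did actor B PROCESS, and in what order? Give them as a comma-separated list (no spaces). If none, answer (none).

After 1 (send(from=B, to=A, msg='done')): A:[done] B:[]
After 2 (send(from=A, to=B, msg='ack')): A:[done] B:[ack]
After 3 (send(from=A, to=B, msg='hello')): A:[done] B:[ack,hello]
After 4 (send(from=B, to=A, msg='ping')): A:[done,ping] B:[ack,hello]
After 5 (process(B)): A:[done,ping] B:[hello]
After 6 (process(B)): A:[done,ping] B:[]
After 7 (process(A)): A:[ping] B:[]
After 8 (send(from=B, to=A, msg='pong')): A:[ping,pong] B:[]
After 9 (process(A)): A:[pong] B:[]
After 10 (send(from=B, to=A, msg='ok')): A:[pong,ok] B:[]

Answer: ack,hello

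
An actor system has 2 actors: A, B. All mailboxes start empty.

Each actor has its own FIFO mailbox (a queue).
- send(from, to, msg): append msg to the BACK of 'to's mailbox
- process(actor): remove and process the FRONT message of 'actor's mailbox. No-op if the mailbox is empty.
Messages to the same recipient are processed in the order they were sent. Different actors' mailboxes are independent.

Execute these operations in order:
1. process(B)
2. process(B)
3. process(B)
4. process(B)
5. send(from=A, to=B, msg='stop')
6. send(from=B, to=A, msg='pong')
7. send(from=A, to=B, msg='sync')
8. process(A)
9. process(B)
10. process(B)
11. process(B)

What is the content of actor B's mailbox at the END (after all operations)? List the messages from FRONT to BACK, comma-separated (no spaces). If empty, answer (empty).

After 1 (process(B)): A:[] B:[]
After 2 (process(B)): A:[] B:[]
After 3 (process(B)): A:[] B:[]
After 4 (process(B)): A:[] B:[]
After 5 (send(from=A, to=B, msg='stop')): A:[] B:[stop]
After 6 (send(from=B, to=A, msg='pong')): A:[pong] B:[stop]
After 7 (send(from=A, to=B, msg='sync')): A:[pong] B:[stop,sync]
After 8 (process(A)): A:[] B:[stop,sync]
After 9 (process(B)): A:[] B:[sync]
After 10 (process(B)): A:[] B:[]
After 11 (process(B)): A:[] B:[]

Answer: (empty)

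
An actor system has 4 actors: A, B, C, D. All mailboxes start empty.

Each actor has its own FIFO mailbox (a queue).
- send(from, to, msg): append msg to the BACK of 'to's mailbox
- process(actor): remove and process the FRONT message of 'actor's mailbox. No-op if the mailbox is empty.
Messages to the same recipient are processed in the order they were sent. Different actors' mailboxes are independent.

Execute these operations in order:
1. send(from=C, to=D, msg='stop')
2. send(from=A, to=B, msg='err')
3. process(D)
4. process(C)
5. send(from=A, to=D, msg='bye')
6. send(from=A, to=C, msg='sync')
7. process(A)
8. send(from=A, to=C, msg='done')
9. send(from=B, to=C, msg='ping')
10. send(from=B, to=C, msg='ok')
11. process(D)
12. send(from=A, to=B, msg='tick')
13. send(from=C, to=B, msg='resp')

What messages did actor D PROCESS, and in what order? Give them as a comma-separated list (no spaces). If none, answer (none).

Answer: stop,bye

Derivation:
After 1 (send(from=C, to=D, msg='stop')): A:[] B:[] C:[] D:[stop]
After 2 (send(from=A, to=B, msg='err')): A:[] B:[err] C:[] D:[stop]
After 3 (process(D)): A:[] B:[err] C:[] D:[]
After 4 (process(C)): A:[] B:[err] C:[] D:[]
After 5 (send(from=A, to=D, msg='bye')): A:[] B:[err] C:[] D:[bye]
After 6 (send(from=A, to=C, msg='sync')): A:[] B:[err] C:[sync] D:[bye]
After 7 (process(A)): A:[] B:[err] C:[sync] D:[bye]
After 8 (send(from=A, to=C, msg='done')): A:[] B:[err] C:[sync,done] D:[bye]
After 9 (send(from=B, to=C, msg='ping')): A:[] B:[err] C:[sync,done,ping] D:[bye]
After 10 (send(from=B, to=C, msg='ok')): A:[] B:[err] C:[sync,done,ping,ok] D:[bye]
After 11 (process(D)): A:[] B:[err] C:[sync,done,ping,ok] D:[]
After 12 (send(from=A, to=B, msg='tick')): A:[] B:[err,tick] C:[sync,done,ping,ok] D:[]
After 13 (send(from=C, to=B, msg='resp')): A:[] B:[err,tick,resp] C:[sync,done,ping,ok] D:[]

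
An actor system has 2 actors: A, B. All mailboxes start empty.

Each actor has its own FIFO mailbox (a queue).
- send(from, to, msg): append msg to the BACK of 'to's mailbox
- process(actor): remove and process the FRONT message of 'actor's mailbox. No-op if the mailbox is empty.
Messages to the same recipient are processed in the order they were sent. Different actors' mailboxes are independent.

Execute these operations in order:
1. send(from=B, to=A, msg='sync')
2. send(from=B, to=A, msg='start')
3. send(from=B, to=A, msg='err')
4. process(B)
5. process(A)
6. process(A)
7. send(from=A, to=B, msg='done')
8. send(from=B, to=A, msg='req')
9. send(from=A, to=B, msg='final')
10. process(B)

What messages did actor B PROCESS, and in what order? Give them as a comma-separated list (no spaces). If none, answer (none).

Answer: done

Derivation:
After 1 (send(from=B, to=A, msg='sync')): A:[sync] B:[]
After 2 (send(from=B, to=A, msg='start')): A:[sync,start] B:[]
After 3 (send(from=B, to=A, msg='err')): A:[sync,start,err] B:[]
After 4 (process(B)): A:[sync,start,err] B:[]
After 5 (process(A)): A:[start,err] B:[]
After 6 (process(A)): A:[err] B:[]
After 7 (send(from=A, to=B, msg='done')): A:[err] B:[done]
After 8 (send(from=B, to=A, msg='req')): A:[err,req] B:[done]
After 9 (send(from=A, to=B, msg='final')): A:[err,req] B:[done,final]
After 10 (process(B)): A:[err,req] B:[final]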